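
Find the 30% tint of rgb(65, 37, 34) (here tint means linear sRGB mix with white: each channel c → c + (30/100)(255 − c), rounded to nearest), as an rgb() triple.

rgb(122, 102, 100)

A 30% tint moves each channel 30% toward 255:
  R: 65 + 0.3×(255−65) = 65 + 57 = 122 → 122
  G: 37 + 0.3×(255−37) = 37 + 65.4 = 102.4 → 102
  B: 34 + 0.3×(255−34) = 34 + 66.3 = 100.3 → 100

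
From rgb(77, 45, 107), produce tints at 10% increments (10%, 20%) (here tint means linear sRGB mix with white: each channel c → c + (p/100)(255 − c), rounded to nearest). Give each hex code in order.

#5f427a, #715789

10%: (77 + 17.8 = 94.8→95, 45 + 21 = 66→66, 107 + 14.8 = 121.8→122) → #5f427a
20%: (77 + 35.6 = 112.6→113, 45 + 42 = 87→87, 107 + 29.6 = 136.6→137) → #715789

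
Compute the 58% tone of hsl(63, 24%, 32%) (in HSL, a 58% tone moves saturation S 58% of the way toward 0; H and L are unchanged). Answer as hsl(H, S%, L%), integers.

S moves 58% from 24 toward 0: 24 − 13.92 = 10.08 → 10.
H and L are unchanged.

hsl(63, 10%, 32%)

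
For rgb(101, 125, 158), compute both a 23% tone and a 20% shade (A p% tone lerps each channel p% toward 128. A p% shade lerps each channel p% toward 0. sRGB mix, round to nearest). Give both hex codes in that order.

23% tone:
  R: 101 + 6.21 = 107.21 → 107
  G: 125 + 0.23×(128−125) = 125 + 0.69 = 125.69 → 126
  B: 158 + 0.23×(128−158) = 158 − 6.9 = 151.1 → 151
  → #6b7e97
20% shade:
  R: 101 − 20.2 = 80.8 → 81
  G: 125 + 0.2×(0−125) = 125 − 25 = 100 → 100
  B: 158 − 31.6 = 126.4 → 126
  → #51647e

#6b7e97, #51647e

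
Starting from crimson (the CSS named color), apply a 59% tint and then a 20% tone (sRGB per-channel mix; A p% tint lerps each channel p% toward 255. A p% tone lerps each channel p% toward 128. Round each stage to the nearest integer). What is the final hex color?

CSS crimson is rgb(220, 20, 60).
Lerp each channel 59% toward 255:
  R: 220 + 0.59×(255−220) = 220 + 20.65 = 240.65 → 241
  G: 20 + 0.59×(255−20) = 20 + 138.65 = 158.65 → 159
  B: 60 + 0.59×(255−60) = 60 + 115.05 = 175.05 → 175
After the tint: rgb(241, 159, 175) = #f19faf.
A 20% tone moves each channel 20% toward 128:
  R: 241 + 0.2×(128−241) = 241 − 22.6 = 218.4 → 218
  G: 159 + 0.2×(128−159) = 159 − 6.2 = 152.8 → 153
  B: 175 − 9.4 = 165.6 → 166
rgb(218, 153, 166) = #da99a6.

#da99a6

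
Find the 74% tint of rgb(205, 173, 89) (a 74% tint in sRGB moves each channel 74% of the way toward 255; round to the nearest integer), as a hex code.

Lerp each channel 74% toward 255:
  R: 205 + 0.74×(255−205) = 205 + 37 = 242 → 242
  G: 173 + 0.74×(255−173) = 173 + 60.68 = 233.68 → 234
  B: 89 + 0.74×(255−89) = 89 + 122.84 = 211.84 → 212
rgb(242, 234, 212) = #F2EAD4.

#F2EAD4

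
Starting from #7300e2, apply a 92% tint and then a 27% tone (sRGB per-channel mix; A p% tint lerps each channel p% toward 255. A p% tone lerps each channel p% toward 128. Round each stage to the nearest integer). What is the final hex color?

#d5cedb

#7300e2 is rgb(115, 0, 226).
A 92% tint moves each channel 92% toward 255:
  R: 115 + 0.92×(255−115) = 115 + 128.8 = 243.8 → 244
  G: 0 + 234.6 = 234.6 → 235
  B: 226 + 0.92×(255−226) = 226 + 26.68 = 252.68 → 253
After the tint: rgb(244, 235, 253) = #f4ebfd.
A 27% tone moves each channel 27% toward 128:
  R: 244 − 31.32 = 212.68 → 213
  G: 235 − 28.89 = 206.11 → 206
  B: 253 − 33.75 = 219.25 → 219
rgb(213, 206, 219) = #d5cedb.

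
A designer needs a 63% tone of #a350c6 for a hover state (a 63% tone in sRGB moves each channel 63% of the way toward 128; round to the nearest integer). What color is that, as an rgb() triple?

rgb(141, 110, 154)

#a350c6 is rgb(163, 80, 198).
Per channel, c → c + 0.63(128 − c):
  R: 163 − 22.05 = 140.95 → 141
  G: 80 + 30.24 = 110.24 → 110
  B: 198 − 44.1 = 153.9 → 154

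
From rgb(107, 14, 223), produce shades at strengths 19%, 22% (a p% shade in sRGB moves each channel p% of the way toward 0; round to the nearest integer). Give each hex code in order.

19%: (107 − 20.33 = 86.67→87, 14 − 2.66 = 11.34→11, 223 − 42.37 = 180.63→181) → #570bb5
22%: (107 − 23.54 = 83.46→83, 14 − 3.08 = 10.92→11, 223 − 49.06 = 173.94→174) → #530bae

#570bb5, #530bae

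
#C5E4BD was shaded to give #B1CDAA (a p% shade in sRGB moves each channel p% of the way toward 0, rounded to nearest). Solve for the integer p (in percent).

#C5E4BD is rgb(197, 228, 189); #B1CDAA is rgb(177, 205, 170).
On the G channel (widest range): 205 ≈ 228 + (p/100)(0 − 228), so p ≈ 100×(205 − 228)/(0 − 228) = -2300/-228 = 10.09.
p = 10 reproduces all three channels after rounding.

10%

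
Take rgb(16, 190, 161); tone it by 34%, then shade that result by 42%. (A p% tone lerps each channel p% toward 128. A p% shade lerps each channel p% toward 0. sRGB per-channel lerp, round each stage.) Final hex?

Lerp each channel 34% toward 128:
  R: 16 + 0.34×(128−16) = 16 + 38.08 = 54.08 → 54
  G: 190 − 21.08 = 168.92 → 169
  B: 161 + 0.34×(128−161) = 161 − 11.22 = 149.78 → 150
After the tone: rgb(54, 169, 150) = #36a996.
A 42% shade moves each channel 42% toward 0:
  R: 54 − 22.68 = 31.32 → 31
  G: 169 + 0.42×(0−169) = 169 − 70.98 = 98.02 → 98
  B: 150 − 63 = 87 → 87
rgb(31, 98, 87) = #1f6257.

#1f6257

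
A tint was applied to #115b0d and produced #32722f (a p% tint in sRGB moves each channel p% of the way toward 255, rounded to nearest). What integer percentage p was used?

14%

#115b0d is rgb(17, 91, 13); #32722f is rgb(50, 114, 47).
On the B channel (widest range): 47 ≈ 13 + (p/100)(255 − 13), so p ≈ 100×(47 − 13)/(255 − 13) = 3400/242 = 14.05.
p = 14 reproduces all three channels after rounding.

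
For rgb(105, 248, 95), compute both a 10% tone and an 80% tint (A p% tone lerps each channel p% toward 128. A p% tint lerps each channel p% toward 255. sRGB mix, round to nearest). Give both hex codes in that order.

#6BEC62, #E1FEDF

10% tone:
  R: 105 + 2.3 = 107.3 → 107
  G: 248 + 0.1×(128−248) = 248 − 12 = 236 → 236
  B: 95 + 3.3 = 98.3 → 98
  → #6BEC62
80% tint:
  R: 105 + 120 = 225 → 225
  G: 248 + 0.8×(255−248) = 248 + 5.6 = 253.6 → 254
  B: 95 + 0.8×(255−95) = 95 + 128 = 223 → 223
  → #E1FEDF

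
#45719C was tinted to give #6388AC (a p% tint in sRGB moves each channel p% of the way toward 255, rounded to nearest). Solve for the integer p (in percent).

16%

#45719C is rgb(69, 113, 156); #6388AC is rgb(99, 136, 172).
On the R channel (widest range): 99 ≈ 69 + (p/100)(255 − 69), so p ≈ 100×(99 − 69)/(255 − 69) = 3000/186 = 16.13.
p = 16 reproduces all three channels after rounding.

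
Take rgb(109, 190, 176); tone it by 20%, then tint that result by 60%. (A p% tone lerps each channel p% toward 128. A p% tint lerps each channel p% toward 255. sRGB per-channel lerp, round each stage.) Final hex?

Lerp each channel 20% toward 128:
  R: 109 + 0.2×(128−109) = 109 + 3.8 = 112.8 → 113
  G: 190 − 12.4 = 177.6 → 178
  B: 176 − 9.6 = 166.4 → 166
After the tone: rgb(113, 178, 166) = #71B2A6.
Per channel, c → c + 0.6(255 − c):
  R: 113 + 0.6×(255−113) = 113 + 85.2 = 198.2 → 198
  G: 178 + 0.6×(255−178) = 178 + 46.2 = 224.2 → 224
  B: 166 + 53.4 = 219.4 → 219
rgb(198, 224, 219) = #C6E0DB.

#C6E0DB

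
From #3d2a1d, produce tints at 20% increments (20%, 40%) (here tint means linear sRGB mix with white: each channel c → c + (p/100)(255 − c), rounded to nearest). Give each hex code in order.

#3d2a1d is rgb(61, 42, 29).
20%: (61 + 38.8 = 99.8→100, 42 + 42.6 = 84.6→85, 29 + 45.2 = 74.2→74) → #64554a
40%: (61 + 77.6 = 138.6→139, 42 + 85.2 = 127.2→127, 29 + 90.4 = 119.4→119) → #8b7f77

#64554a, #8b7f77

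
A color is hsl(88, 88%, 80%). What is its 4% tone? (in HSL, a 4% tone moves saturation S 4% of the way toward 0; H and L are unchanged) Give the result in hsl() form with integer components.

hsl(88, 84%, 80%)

S moves 4% from 88 toward 0: 88 − 3.52 = 84.48 → 84.
H and L are unchanged.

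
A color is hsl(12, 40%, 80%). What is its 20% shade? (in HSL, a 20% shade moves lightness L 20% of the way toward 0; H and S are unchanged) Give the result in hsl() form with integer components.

hsl(12, 40%, 64%)

L moves 20% from 80 toward 0: 80 − 16 = 64 → 64.
H and S are unchanged.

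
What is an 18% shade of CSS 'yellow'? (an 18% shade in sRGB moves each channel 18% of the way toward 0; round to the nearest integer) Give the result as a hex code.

#D1D100

CSS yellow is rgb(255, 255, 0).
Per channel, c → c + 0.18(0 − c):
  R: 255 + 0.18×(0−255) = 255 − 45.9 = 209.1 → 209
  G: 255 − 45.9 = 209.1 → 209
  B: 0 + 0 = 0 → 0
rgb(209, 209, 0) = #D1D100.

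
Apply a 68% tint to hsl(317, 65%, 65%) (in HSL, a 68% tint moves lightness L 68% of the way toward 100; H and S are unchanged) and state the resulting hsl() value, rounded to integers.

hsl(317, 65%, 89%)

L moves 68% from 65 toward 100: 65 + 23.8 = 88.8 → 89.
H and S are unchanged.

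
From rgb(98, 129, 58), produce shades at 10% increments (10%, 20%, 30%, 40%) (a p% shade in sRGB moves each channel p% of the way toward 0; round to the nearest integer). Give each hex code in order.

10%: (98 − 9.8 = 88.2→88, 129 − 12.9 = 116.1→116, 58 − 5.8 = 52.2→52) → #587434
20%: (98 − 19.6 = 78.4→78, 129 − 25.8 = 103.2→103, 58 − 11.6 = 46.4→46) → #4e672e
30%: (98 − 29.4 = 68.6→69, 129 − 38.7 = 90.3→90, 58 − 17.4 = 40.6→41) → #455a29
40%: (98 − 39.2 = 58.8→59, 129 − 51.6 = 77.4→77, 58 − 23.2 = 34.8→35) → #3b4d23

#587434, #4e672e, #455a29, #3b4d23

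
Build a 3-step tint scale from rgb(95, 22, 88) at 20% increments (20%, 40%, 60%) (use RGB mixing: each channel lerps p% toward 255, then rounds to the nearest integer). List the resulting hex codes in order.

#7F4579, #9F739B, #BFA2BC

20%: (95 + 32 = 127→127, 22 + 46.6 = 68.6→69, 88 + 33.4 = 121.4→121) → #7F4579
40%: (95 + 64 = 159→159, 22 + 93.2 = 115.2→115, 88 + 66.8 = 154.8→155) → #9F739B
60%: (95 + 96 = 191→191, 22 + 139.8 = 161.8→162, 88 + 100.2 = 188.2→188) → #BFA2BC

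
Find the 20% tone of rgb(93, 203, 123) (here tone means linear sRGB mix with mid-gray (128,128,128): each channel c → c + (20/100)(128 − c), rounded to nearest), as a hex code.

Per channel, c → c + 0.2(128 − c):
  R: 93 + 7 = 100 → 100
  G: 203 + 0.2×(128−203) = 203 − 15 = 188 → 188
  B: 123 + 1 = 124 → 124
rgb(100, 188, 124) = #64bc7c.

#64bc7c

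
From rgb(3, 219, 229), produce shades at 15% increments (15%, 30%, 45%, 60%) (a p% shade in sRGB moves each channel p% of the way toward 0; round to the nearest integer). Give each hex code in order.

#03BAC3, #0299A0, #02787E, #01585C

15%: (3→3, 219 − 32.85 = 186.15→186, 229 − 34.35 = 194.65→195) → #03BAC3
30%: (3 − 0.9 = 2.1→2, 219 − 65.7 = 153.3→153, 229 − 68.7 = 160.3→160) → #0299A0
45%: (3 − 1.35 = 1.65→2, 219 − 98.55 = 120.45→120, 229 − 103.05 = 125.95→126) → #02787E
60%: (3 − 1.8 = 1.2→1, 219 − 131.4 = 87.6→88, 229 − 137.4 = 91.6→92) → #01585C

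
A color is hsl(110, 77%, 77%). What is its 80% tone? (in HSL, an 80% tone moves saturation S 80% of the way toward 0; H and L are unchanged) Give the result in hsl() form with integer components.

hsl(110, 15%, 77%)

S moves 80% from 77 toward 0: 77 − 61.6 = 15.4 → 15.
H and L are unchanged.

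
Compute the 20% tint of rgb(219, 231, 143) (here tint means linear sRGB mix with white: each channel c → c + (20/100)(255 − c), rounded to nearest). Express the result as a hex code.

#E2ECA5

Per channel, c → c + 0.2(255 − c):
  R: 219 + 0.2×(255−219) = 219 + 7.2 = 226.2 → 226
  G: 231 + 0.2×(255−231) = 231 + 4.8 = 235.8 → 236
  B: 143 + 0.2×(255−143) = 143 + 22.4 = 165.4 → 165
rgb(226, 236, 165) = #E2ECA5.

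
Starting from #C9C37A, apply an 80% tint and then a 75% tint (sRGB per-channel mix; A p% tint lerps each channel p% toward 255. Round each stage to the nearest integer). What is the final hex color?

#C9C37A is rgb(201, 195, 122).
Lerp each channel 80% toward 255:
  R: 201 + 43.2 = 244.2 → 244
  G: 195 + 48 = 243 → 243
  B: 122 + 0.8×(255−122) = 122 + 106.4 = 228.4 → 228
After the tint: rgb(244, 243, 228) = #F4F3E4.
Lerp each channel 75% toward 255:
  R: 244 + 8.25 = 252.25 → 252
  G: 243 + 9 = 252 → 252
  B: 228 + 0.75×(255−228) = 228 + 20.25 = 248.25 → 248
rgb(252, 252, 248) = #FCFCF8.

#FCFCF8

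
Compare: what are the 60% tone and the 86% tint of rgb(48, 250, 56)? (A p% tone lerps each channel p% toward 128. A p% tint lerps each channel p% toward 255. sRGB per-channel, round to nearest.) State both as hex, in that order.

60% tone:
  R: 48 + 0.6×(128−48) = 48 + 48 = 96 → 96
  G: 250 − 73.2 = 176.8 → 177
  B: 56 + 0.6×(128−56) = 56 + 43.2 = 99.2 → 99
  → #60B163
86% tint:
  R: 48 + 0.86×(255−48) = 48 + 178.02 = 226.02 → 226
  G: 250 + 0.86×(255−250) = 250 + 4.3 = 254.3 → 254
  B: 56 + 0.86×(255−56) = 56 + 171.14 = 227.14 → 227
  → #E2FEE3

#60B163, #E2FEE3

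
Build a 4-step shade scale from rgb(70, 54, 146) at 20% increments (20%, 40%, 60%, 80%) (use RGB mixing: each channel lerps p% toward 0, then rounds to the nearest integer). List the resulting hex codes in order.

#382b75, #2a2058, #1c163a, #0e0b1d

20%: (70 − 14 = 56→56, 54 − 10.8 = 43.2→43, 146 − 29.2 = 116.8→117) → #382b75
40%: (70 − 28 = 42→42, 54 − 21.6 = 32.4→32, 146 − 58.4 = 87.6→88) → #2a2058
60%: (70 − 42 = 28→28, 54 − 32.4 = 21.6→22, 146 − 87.6 = 58.4→58) → #1c163a
80%: (70 − 56 = 14→14, 54 − 43.2 = 10.8→11, 146 − 116.8 = 29.2→29) → #0e0b1d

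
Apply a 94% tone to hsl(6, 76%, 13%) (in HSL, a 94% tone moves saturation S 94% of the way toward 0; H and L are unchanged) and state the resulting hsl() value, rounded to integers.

S moves 94% from 76 toward 0: 76 − 71.44 = 4.56 → 5.
H and L are unchanged.

hsl(6, 5%, 13%)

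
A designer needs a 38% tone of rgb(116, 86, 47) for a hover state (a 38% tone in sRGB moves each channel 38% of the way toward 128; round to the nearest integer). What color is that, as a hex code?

#79664e

Per channel, c → c + 0.38(128 − c):
  R: 116 + 4.56 = 120.56 → 121
  G: 86 + 0.38×(128−86) = 86 + 15.96 = 101.96 → 102
  B: 47 + 0.38×(128−47) = 47 + 30.78 = 77.78 → 78
rgb(121, 102, 78) = #79664e.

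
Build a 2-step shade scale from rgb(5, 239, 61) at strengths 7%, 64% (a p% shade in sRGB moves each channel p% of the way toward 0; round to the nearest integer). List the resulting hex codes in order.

7%: (5→5, 239 − 16.73 = 222.27→222, 61 − 4.27 = 56.73→57) → #05DE39
64%: (5 − 3.2 = 1.8→2, 239 − 152.96 = 86.04→86, 61 − 39.04 = 21.96→22) → #025616

#05DE39, #025616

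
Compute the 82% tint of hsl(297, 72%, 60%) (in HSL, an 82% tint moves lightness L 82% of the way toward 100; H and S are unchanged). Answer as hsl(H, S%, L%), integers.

hsl(297, 72%, 93%)

L moves 82% from 60 toward 100: 60 + 32.8 = 92.8 → 93.
H and S are unchanged.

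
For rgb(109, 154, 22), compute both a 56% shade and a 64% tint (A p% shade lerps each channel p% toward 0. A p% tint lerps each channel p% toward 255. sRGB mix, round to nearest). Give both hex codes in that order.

56% shade:
  R: 109 − 61.04 = 47.96 → 48
  G: 154 + 0.56×(0−154) = 154 − 86.24 = 67.76 → 68
  B: 22 + 0.56×(0−22) = 22 − 12.32 = 9.68 → 10
  → #30440a
64% tint:
  R: 109 + 0.64×(255−109) = 109 + 93.44 = 202.44 → 202
  G: 154 + 0.64×(255−154) = 154 + 64.64 = 218.64 → 219
  B: 22 + 0.64×(255−22) = 22 + 149.12 = 171.12 → 171
  → #cadbab

#30440a, #cadbab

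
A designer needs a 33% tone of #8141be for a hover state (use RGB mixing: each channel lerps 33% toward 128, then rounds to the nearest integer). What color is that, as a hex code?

#8141be is rgb(129, 65, 190).
Per channel, c → c + 0.33(128 − c):
  R: 129 − 0.33 = 128.67 → 129
  G: 65 + 0.33×(128−65) = 65 + 20.79 = 85.79 → 86
  B: 190 − 20.46 = 169.54 → 170
rgb(129, 86, 170) = #8156aa.

#8156aa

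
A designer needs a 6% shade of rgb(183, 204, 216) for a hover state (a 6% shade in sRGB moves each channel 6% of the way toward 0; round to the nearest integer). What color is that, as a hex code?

#ACC0CB

A 6% shade moves each channel 6% toward 0:
  R: 183 − 10.98 = 172.02 → 172
  G: 204 + 0.06×(0−204) = 204 − 12.24 = 191.76 → 192
  B: 216 + 0.06×(0−216) = 216 − 12.96 = 203.04 → 203
rgb(172, 192, 203) = #ACC0CB.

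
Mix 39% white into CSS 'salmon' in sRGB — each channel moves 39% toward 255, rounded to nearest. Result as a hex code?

#fcb2a9

CSS salmon is rgb(250, 128, 114).
A 39% tint moves each channel 39% toward 255:
  R: 250 + 0.39×(255−250) = 250 + 1.95 = 251.95 → 252
  G: 128 + 49.53 = 177.53 → 178
  B: 114 + 54.99 = 168.99 → 169
rgb(252, 178, 169) = #fcb2a9.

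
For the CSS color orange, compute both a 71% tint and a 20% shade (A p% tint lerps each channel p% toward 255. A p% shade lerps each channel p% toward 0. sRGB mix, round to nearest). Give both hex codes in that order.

CSS orange is rgb(255, 165, 0).
71% tint:
  R: 255 + 0.71×(255−255) = 255 + 0 = 255 → 255
  G: 165 + 0.71×(255−165) = 165 + 63.9 = 228.9 → 229
  B: 0 + 181.05 = 181.05 → 181
  → #FFE5B5
20% shade:
  R: 255 + 0.2×(0−255) = 255 − 51 = 204 → 204
  G: 165 + 0.2×(0−165) = 165 − 33 = 132 → 132
  B: 0 + 0 = 0 → 0
  → #CC8400

#FFE5B5, #CC8400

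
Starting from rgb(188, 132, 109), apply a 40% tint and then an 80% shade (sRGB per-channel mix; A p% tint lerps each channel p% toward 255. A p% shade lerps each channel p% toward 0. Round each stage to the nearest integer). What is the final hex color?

A 40% tint moves each channel 40% toward 255:
  R: 188 + 0.4×(255−188) = 188 + 26.8 = 214.8 → 215
  G: 132 + 0.4×(255−132) = 132 + 49.2 = 181.2 → 181
  B: 109 + 0.4×(255−109) = 109 + 58.4 = 167.4 → 167
After the tint: rgb(215, 181, 167) = #D7B5A7.
Per channel, c → c + 0.8(0 − c):
  R: 215 + 0.8×(0−215) = 215 − 172 = 43 → 43
  G: 181 − 144.8 = 36.2 → 36
  B: 167 + 0.8×(0−167) = 167 − 133.6 = 33.4 → 33
rgb(43, 36, 33) = #2B2421.

#2B2421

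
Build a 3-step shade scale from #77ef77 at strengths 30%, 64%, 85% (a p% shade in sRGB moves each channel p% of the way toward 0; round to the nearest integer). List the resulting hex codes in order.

#77ef77 is rgb(119, 239, 119).
30%: (119 − 35.7 = 83.3→83, 239 − 71.7 = 167.3→167, 119 − 35.7 = 83.3→83) → #53a753
64%: (119 − 76.16 = 42.84→43, 239 − 152.96 = 86.04→86, 119 − 76.16 = 42.84→43) → #2b562b
85%: (119 − 101.15 = 17.85→18, 239 − 203.15 = 35.85→36, 119 − 101.15 = 17.85→18) → #122412

#53a753, #2b562b, #122412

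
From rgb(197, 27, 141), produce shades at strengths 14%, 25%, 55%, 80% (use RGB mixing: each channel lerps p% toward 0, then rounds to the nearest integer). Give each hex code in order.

14%: (197 − 27.58 = 169.42→169, 27 − 3.78 = 23.22→23, 141 − 19.74 = 121.26→121) → #A91779
25%: (197 − 49.25 = 147.75→148, 27 − 6.75 = 20.25→20, 141 − 35.25 = 105.75→106) → #94146A
55%: (197 − 108.35 = 88.65→89, 27 − 14.85 = 12.15→12, 141 − 77.55 = 63.45→63) → #590C3F
80%: (197 − 157.6 = 39.4→39, 27 − 21.6 = 5.4→5, 141 − 112.8 = 28.2→28) → #27051C

#A91779, #94146A, #590C3F, #27051C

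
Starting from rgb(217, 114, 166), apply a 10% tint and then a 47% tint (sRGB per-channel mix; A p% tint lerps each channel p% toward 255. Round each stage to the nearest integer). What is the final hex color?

#EDBCD5

A 10% tint moves each channel 10% toward 255:
  R: 217 + 3.8 = 220.8 → 221
  G: 114 + 14.1 = 128.1 → 128
  B: 166 + 0.1×(255−166) = 166 + 8.9 = 174.9 → 175
After the tint: rgb(221, 128, 175) = #DD80AF.
Lerp each channel 47% toward 255:
  R: 221 + 15.98 = 236.98 → 237
  G: 128 + 0.47×(255−128) = 128 + 59.69 = 187.69 → 188
  B: 175 + 0.47×(255−175) = 175 + 37.6 = 212.6 → 213
rgb(237, 188, 213) = #EDBCD5.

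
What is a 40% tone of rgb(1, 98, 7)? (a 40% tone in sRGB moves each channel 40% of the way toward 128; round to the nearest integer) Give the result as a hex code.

Per channel, c → c + 0.4(128 − c):
  R: 1 + 0.4×(128−1) = 1 + 50.8 = 51.8 → 52
  G: 98 + 12 = 110 → 110
  B: 7 + 0.4×(128−7) = 7 + 48.4 = 55.4 → 55
rgb(52, 110, 55) = #346e37.

#346e37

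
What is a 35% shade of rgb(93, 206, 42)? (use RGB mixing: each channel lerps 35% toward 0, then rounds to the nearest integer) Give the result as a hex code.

Per channel, c → c + 0.35(0 − c):
  R: 93 + 0.35×(0−93) = 93 − 32.55 = 60.45 → 60
  G: 206 − 72.1 = 133.9 → 134
  B: 42 + 0.35×(0−42) = 42 − 14.7 = 27.3 → 27
rgb(60, 134, 27) = #3C861B.

#3C861B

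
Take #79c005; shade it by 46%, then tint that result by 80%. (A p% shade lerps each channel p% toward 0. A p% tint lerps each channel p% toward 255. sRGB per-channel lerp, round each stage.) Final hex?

#d9e1cd

#79c005 is rgb(121, 192, 5).
Per channel, c → c + 0.46(0 − c):
  R: 121 + 0.46×(0−121) = 121 − 55.66 = 65.34 → 65
  G: 192 − 88.32 = 103.68 → 104
  B: 5 + 0.46×(0−5) = 5 − 2.3 = 2.7 → 3
After the shade: rgb(65, 104, 3) = #416803.
Per channel, c → c + 0.8(255 − c):
  R: 65 + 152 = 217 → 217
  G: 104 + 0.8×(255−104) = 104 + 120.8 = 224.8 → 225
  B: 3 + 0.8×(255−3) = 3 + 201.6 = 204.6 → 205
rgb(217, 225, 205) = #d9e1cd.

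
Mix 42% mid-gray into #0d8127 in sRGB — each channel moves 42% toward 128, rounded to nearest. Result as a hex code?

#3d814c

#0d8127 is rgb(13, 129, 39).
Per channel, c → c + 0.42(128 − c):
  R: 13 + 0.42×(128−13) = 13 + 48.3 = 61.3 → 61
  G: 129 − 0.42 = 128.58 → 129
  B: 39 + 37.38 = 76.38 → 76
rgb(61, 129, 76) = #3d814c.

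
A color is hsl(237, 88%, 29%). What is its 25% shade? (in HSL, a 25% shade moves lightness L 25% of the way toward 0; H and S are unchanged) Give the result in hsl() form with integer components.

hsl(237, 88%, 22%)

L moves 25% from 29 toward 0: 29 − 7.25 = 21.75 → 22.
H and S are unchanged.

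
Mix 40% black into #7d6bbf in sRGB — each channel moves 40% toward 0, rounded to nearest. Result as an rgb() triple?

#7d6bbf is rgb(125, 107, 191).
Per channel, c → c + 0.4(0 − c):
  R: 125 + 0.4×(0−125) = 125 − 50 = 75 → 75
  G: 107 + 0.4×(0−107) = 107 − 42.8 = 64.2 → 64
  B: 191 − 76.4 = 114.6 → 115

rgb(75, 64, 115)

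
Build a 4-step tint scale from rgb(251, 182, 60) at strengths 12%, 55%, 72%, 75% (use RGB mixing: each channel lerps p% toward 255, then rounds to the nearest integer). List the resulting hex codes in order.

12%: (251→251, 182 + 8.76 = 190.76→191, 60 + 23.4 = 83.4→83) → #FBBF53
55%: (251 + 2.2 = 253.2→253, 182 + 40.15 = 222.15→222, 60 + 107.25 = 167.25→167) → #FDDEA7
72%: (251 + 2.88 = 253.88→254, 182 + 52.56 = 234.56→235, 60 + 140.4 = 200.4→200) → #FEEBC8
75%: (251 + 3 = 254→254, 182 + 54.75 = 236.75→237, 60 + 146.25 = 206.25→206) → #FEEDCE

#FBBF53, #FDDEA7, #FEEBC8, #FEEDCE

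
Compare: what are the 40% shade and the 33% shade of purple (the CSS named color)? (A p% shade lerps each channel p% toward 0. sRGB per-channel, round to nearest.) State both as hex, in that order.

#4D004D, #560056

CSS purple is rgb(128, 0, 128).
40% shade:
  R: 128 + 0.4×(0−128) = 128 − 51.2 = 76.8 → 77
  G: 0 + 0.4×(0−0) = 0 + 0 = 0 → 0
  B: 128 − 51.2 = 76.8 → 77
  → #4D004D
33% shade:
  R: 128 − 42.24 = 85.76 → 86
  G: 0 + 0.33×(0−0) = 0 + 0 = 0 → 0
  B: 128 − 42.24 = 85.76 → 86
  → #560056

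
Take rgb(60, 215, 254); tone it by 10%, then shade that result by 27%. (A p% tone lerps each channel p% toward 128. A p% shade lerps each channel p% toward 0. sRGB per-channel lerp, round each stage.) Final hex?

Per channel, c → c + 0.1(128 − c):
  R: 60 + 0.1×(128−60) = 60 + 6.8 = 66.8 → 67
  G: 215 − 8.7 = 206.3 → 206
  B: 254 − 12.6 = 241.4 → 241
After the tone: rgb(67, 206, 241) = #43CEF1.
Lerp each channel 27% toward 0:
  R: 67 + 0.27×(0−67) = 67 − 18.09 = 48.91 → 49
  G: 206 + 0.27×(0−206) = 206 − 55.62 = 150.38 → 150
  B: 241 + 0.27×(0−241) = 241 − 65.07 = 175.93 → 176
rgb(49, 150, 176) = #3196B0.

#3196B0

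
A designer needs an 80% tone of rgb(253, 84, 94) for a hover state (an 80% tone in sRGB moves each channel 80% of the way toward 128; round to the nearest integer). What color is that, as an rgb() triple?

Per channel, c → c + 0.8(128 − c):
  R: 253 − 100 = 153 → 153
  G: 84 + 35.2 = 119.2 → 119
  B: 94 + 0.8×(128−94) = 94 + 27.2 = 121.2 → 121

rgb(153, 119, 121)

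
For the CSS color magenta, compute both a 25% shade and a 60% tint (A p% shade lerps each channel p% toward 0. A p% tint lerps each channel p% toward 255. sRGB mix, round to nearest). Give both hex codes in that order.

CSS magenta is rgb(255, 0, 255).
25% shade:
  R: 255 − 63.75 = 191.25 → 191
  G: 0 + 0 = 0 → 0
  B: 255 − 63.75 = 191.25 → 191
  → #BF00BF
60% tint:
  R: 255 + 0 = 255 → 255
  G: 0 + 0.6×(255−0) = 0 + 153 = 153 → 153
  B: 255 + 0 = 255 → 255
  → #FF99FF

#BF00BF, #FF99FF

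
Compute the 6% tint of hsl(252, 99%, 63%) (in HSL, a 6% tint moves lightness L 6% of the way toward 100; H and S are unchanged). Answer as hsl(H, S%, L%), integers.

L moves 6% from 63 toward 100: 63 + 2.22 = 65.22 → 65.
H and S are unchanged.

hsl(252, 99%, 65%)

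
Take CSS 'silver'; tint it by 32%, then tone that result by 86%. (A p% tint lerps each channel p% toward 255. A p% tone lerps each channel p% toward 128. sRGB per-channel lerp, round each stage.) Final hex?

CSS silver is rgb(192, 192, 192).
Per channel, c → c + 0.32(255 − c):
  R: 192 + 0.32×(255−192) = 192 + 20.16 = 212.16 → 212
  G: 192 + 0.32×(255−192) = 192 + 20.16 = 212.16 → 212
  B: 192 + 20.16 = 212.16 → 212
After the tint: rgb(212, 212, 212) = #D4D4D4.
Lerp each channel 86% toward 128:
  R: 212 + 0.86×(128−212) = 212 − 72.24 = 139.76 → 140
  G: 212 − 72.24 = 139.76 → 140
  B: 212 + 0.86×(128−212) = 212 − 72.24 = 139.76 → 140
rgb(140, 140, 140) = #8C8C8C.

#8C8C8C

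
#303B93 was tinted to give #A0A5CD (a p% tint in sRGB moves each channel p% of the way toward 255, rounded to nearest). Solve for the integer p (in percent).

#303B93 is rgb(48, 59, 147); #A0A5CD is rgb(160, 165, 205).
On the R channel (widest range): 160 ≈ 48 + (p/100)(255 − 48), so p ≈ 100×(160 − 48)/(255 − 48) = 11200/207 = 54.11.
p = 54 reproduces all three channels after rounding.

54%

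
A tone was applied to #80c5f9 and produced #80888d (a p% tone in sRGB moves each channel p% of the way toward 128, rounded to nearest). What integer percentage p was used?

89%

#80c5f9 is rgb(128, 197, 249); #80888d is rgb(128, 136, 141).
On the B channel (widest range): 141 ≈ 249 + (p/100)(128 − 249), so p ≈ 100×(141 − 249)/(128 − 249) = -10800/-121 = 89.26.
p = 89 reproduces all three channels after rounding.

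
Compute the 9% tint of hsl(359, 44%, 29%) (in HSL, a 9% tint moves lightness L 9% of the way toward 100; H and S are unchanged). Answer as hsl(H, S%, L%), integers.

L moves 9% from 29 toward 100: 29 + 6.39 = 35.39 → 35.
H and S are unchanged.

hsl(359, 44%, 35%)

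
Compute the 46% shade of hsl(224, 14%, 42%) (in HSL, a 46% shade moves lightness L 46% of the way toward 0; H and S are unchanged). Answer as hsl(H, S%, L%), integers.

hsl(224, 14%, 23%)

L moves 46% from 42 toward 0: 42 − 19.32 = 22.68 → 23.
H and S are unchanged.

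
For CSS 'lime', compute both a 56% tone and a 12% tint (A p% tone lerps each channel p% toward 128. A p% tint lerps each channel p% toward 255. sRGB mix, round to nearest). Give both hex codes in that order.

CSS lime is rgb(0, 255, 0).
56% tone:
  R: 0 + 71.68 = 71.68 → 72
  G: 255 + 0.56×(128−255) = 255 − 71.12 = 183.88 → 184
  B: 0 + 71.68 = 71.68 → 72
  → #48B848
12% tint:
  R: 0 + 30.6 = 30.6 → 31
  G: 255 + 0 = 255 → 255
  B: 0 + 0.12×(255−0) = 0 + 30.6 = 30.6 → 31
  → #1FFF1F

#48B848, #1FFF1F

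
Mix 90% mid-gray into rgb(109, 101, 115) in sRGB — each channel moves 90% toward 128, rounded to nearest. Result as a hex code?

Per channel, c → c + 0.9(128 − c):
  R: 109 + 0.9×(128−109) = 109 + 17.1 = 126.1 → 126
  G: 101 + 24.3 = 125.3 → 125
  B: 115 + 0.9×(128−115) = 115 + 11.7 = 126.7 → 127
rgb(126, 125, 127) = #7E7D7F.

#7E7D7F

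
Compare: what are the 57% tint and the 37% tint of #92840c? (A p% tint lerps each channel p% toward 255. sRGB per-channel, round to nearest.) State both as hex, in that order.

#92840c is rgb(146, 132, 12).
57% tint:
  R: 146 + 0.57×(255−146) = 146 + 62.13 = 208.13 → 208
  G: 132 + 0.57×(255−132) = 132 + 70.11 = 202.11 → 202
  B: 12 + 138.51 = 150.51 → 151
  → #d0ca97
37% tint:
  R: 146 + 0.37×(255−146) = 146 + 40.33 = 186.33 → 186
  G: 132 + 0.37×(255−132) = 132 + 45.51 = 177.51 → 178
  B: 12 + 89.91 = 101.91 → 102
  → #bab266

#d0ca97, #bab266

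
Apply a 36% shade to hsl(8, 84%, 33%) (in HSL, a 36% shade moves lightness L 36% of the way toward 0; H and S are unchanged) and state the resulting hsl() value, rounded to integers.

hsl(8, 84%, 21%)

L moves 36% from 33 toward 0: 33 − 11.88 = 21.12 → 21.
H and S are unchanged.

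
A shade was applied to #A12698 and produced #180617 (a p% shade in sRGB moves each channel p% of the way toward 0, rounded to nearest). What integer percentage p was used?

85%

#A12698 is rgb(161, 38, 152); #180617 is rgb(24, 6, 23).
On the R channel (widest range): 24 ≈ 161 + (p/100)(0 − 161), so p ≈ 100×(24 − 161)/(0 − 161) = -13700/-161 = 85.09.
p = 85 reproduces all three channels after rounding.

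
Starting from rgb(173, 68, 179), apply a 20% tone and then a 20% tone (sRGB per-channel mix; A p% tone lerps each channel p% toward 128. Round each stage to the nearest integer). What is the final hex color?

Per channel, c → c + 0.2(128 − c):
  R: 173 + 0.2×(128−173) = 173 − 9 = 164 → 164
  G: 68 + 0.2×(128−68) = 68 + 12 = 80 → 80
  B: 179 − 10.2 = 168.8 → 169
After the tone: rgb(164, 80, 169) = #A450A9.
A 20% tone moves each channel 20% toward 128:
  R: 164 + 0.2×(128−164) = 164 − 7.2 = 156.8 → 157
  G: 80 + 0.2×(128−80) = 80 + 9.6 = 89.6 → 90
  B: 169 − 8.2 = 160.8 → 161
rgb(157, 90, 161) = #9D5AA1.

#9D5AA1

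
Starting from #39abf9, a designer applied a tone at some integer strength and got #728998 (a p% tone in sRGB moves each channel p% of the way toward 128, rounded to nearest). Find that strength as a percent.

#39abf9 is rgb(57, 171, 249); #728998 is rgb(114, 137, 152).
On the B channel (widest range): 152 ≈ 249 + (p/100)(128 − 249), so p ≈ 100×(152 − 249)/(128 − 249) = -9700/-121 = 80.17.
p = 80 reproduces all three channels after rounding.

80%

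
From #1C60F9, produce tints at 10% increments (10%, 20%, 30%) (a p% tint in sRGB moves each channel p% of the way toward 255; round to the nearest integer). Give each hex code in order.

#3370FA, #4980FA, #6090FB

#1C60F9 is rgb(28, 96, 249).
10%: (28 + 22.7 = 50.7→51, 96 + 15.9 = 111.9→112, 249 + 0.6 = 249.6→250) → #3370FA
20%: (28 + 45.4 = 73.4→73, 96 + 31.8 = 127.8→128, 249 + 1.2 = 250.2→250) → #4980FA
30%: (28 + 68.1 = 96.1→96, 96 + 47.7 = 143.7→144, 249 + 1.8 = 250.8→251) → #6090FB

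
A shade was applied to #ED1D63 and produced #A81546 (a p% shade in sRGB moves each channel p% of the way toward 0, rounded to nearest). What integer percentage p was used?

29%

#ED1D63 is rgb(237, 29, 99); #A81546 is rgb(168, 21, 70).
On the R channel (widest range): 168 ≈ 237 + (p/100)(0 − 237), so p ≈ 100×(168 − 237)/(0 − 237) = -6900/-237 = 29.11.
p = 29 reproduces all three channels after rounding.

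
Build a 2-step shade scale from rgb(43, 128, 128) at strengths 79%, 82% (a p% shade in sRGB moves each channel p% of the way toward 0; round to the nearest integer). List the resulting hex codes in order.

79%: (43 − 33.97 = 9.03→9, 128 − 101.12 = 26.88→27, 128 − 101.12 = 26.88→27) → #091b1b
82%: (43 − 35.26 = 7.74→8, 128 − 104.96 = 23.04→23, 128 − 104.96 = 23.04→23) → #081717

#091b1b, #081717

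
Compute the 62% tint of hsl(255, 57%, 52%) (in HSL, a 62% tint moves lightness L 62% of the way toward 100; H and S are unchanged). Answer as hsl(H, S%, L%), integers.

hsl(255, 57%, 82%)

L moves 62% from 52 toward 100: 52 + 29.76 = 81.76 → 82.
H and S are unchanged.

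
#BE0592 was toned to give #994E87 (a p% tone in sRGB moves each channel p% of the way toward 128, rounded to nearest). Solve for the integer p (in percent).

59%

#BE0592 is rgb(190, 5, 146); #994E87 is rgb(153, 78, 135).
On the G channel (widest range): 78 ≈ 5 + (p/100)(128 − 5), so p ≈ 100×(78 − 5)/(128 − 5) = 7300/123 = 59.35.
p = 59 reproduces all three channels after rounding.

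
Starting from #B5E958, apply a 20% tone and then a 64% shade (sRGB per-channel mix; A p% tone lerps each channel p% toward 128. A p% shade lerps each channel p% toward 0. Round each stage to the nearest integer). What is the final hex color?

#B5E958 is rgb(181, 233, 88).
Per channel, c → c + 0.2(128 − c):
  R: 181 + 0.2×(128−181) = 181 − 10.6 = 170.4 → 170
  G: 233 − 21 = 212 → 212
  B: 88 + 8 = 96 → 96
After the tone: rgb(170, 212, 96) = #AAD460.
Lerp each channel 64% toward 0:
  R: 170 − 108.8 = 61.2 → 61
  G: 212 + 0.64×(0−212) = 212 − 135.68 = 76.32 → 76
  B: 96 − 61.44 = 34.56 → 35
rgb(61, 76, 35) = #3D4C23.

#3D4C23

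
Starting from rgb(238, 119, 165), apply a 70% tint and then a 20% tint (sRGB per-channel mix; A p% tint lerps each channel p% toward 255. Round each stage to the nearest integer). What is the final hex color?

#FBDEE9

A 70% tint moves each channel 70% toward 255:
  R: 238 + 11.9 = 249.9 → 250
  G: 119 + 0.7×(255−119) = 119 + 95.2 = 214.2 → 214
  B: 165 + 63 = 228 → 228
After the tint: rgb(250, 214, 228) = #FAD6E4.
Per channel, c → c + 0.2(255 − c):
  R: 250 + 1 = 251 → 251
  G: 214 + 8.2 = 222.2 → 222
  B: 228 + 5.4 = 233.4 → 233
rgb(251, 222, 233) = #FBDEE9.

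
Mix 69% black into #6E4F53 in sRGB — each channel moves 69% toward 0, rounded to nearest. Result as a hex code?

#22181A

#6E4F53 is rgb(110, 79, 83).
Per channel, c → c + 0.69(0 − c):
  R: 110 − 75.9 = 34.1 → 34
  G: 79 + 0.69×(0−79) = 79 − 54.51 = 24.49 → 24
  B: 83 + 0.69×(0−83) = 83 − 57.27 = 25.73 → 26
rgb(34, 24, 26) = #22181A.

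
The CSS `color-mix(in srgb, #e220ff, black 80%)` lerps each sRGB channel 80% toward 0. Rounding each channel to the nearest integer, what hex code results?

#2d0633

#e220ff is rgb(226, 32, 255).
Lerp each channel 80% toward 0:
  R: 226 + 0.8×(0−226) = 226 − 180.8 = 45.2 → 45
  G: 32 − 25.6 = 6.4 → 6
  B: 255 + 0.8×(0−255) = 255 − 204 = 51 → 51
rgb(45, 6, 51) = #2d0633.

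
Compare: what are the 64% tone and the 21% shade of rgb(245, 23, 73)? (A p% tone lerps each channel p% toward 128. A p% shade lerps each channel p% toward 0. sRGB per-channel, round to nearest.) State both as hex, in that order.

#AA5A6C, #C2123A

64% tone:
  R: 245 − 74.88 = 170.12 → 170
  G: 23 + 0.64×(128−23) = 23 + 67.2 = 90.2 → 90
  B: 73 + 0.64×(128−73) = 73 + 35.2 = 108.2 → 108
  → #AA5A6C
21% shade:
  R: 245 + 0.21×(0−245) = 245 − 51.45 = 193.55 → 194
  G: 23 + 0.21×(0−23) = 23 − 4.83 = 18.17 → 18
  B: 73 + 0.21×(0−73) = 73 − 15.33 = 57.67 → 58
  → #C2123A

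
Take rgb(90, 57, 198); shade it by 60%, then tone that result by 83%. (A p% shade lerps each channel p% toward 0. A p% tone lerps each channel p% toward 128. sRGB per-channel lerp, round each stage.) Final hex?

#706e78

Per channel, c → c + 0.6(0 − c):
  R: 90 + 0.6×(0−90) = 90 − 54 = 36 → 36
  G: 57 + 0.6×(0−57) = 57 − 34.2 = 22.8 → 23
  B: 198 − 118.8 = 79.2 → 79
After the shade: rgb(36, 23, 79) = #24174f.
Lerp each channel 83% toward 128:
  R: 36 + 0.83×(128−36) = 36 + 76.36 = 112.36 → 112
  G: 23 + 0.83×(128−23) = 23 + 87.15 = 110.15 → 110
  B: 79 + 0.83×(128−79) = 79 + 40.67 = 119.67 → 120
rgb(112, 110, 120) = #706e78.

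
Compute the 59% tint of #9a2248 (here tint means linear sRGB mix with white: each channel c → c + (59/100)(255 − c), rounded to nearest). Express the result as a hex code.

#d6a4b4

#9a2248 is rgb(154, 34, 72).
Per channel, c → c + 0.59(255 − c):
  R: 154 + 59.59 = 213.59 → 214
  G: 34 + 130.39 = 164.39 → 164
  B: 72 + 0.59×(255−72) = 72 + 107.97 = 179.97 → 180
rgb(214, 164, 180) = #d6a4b4.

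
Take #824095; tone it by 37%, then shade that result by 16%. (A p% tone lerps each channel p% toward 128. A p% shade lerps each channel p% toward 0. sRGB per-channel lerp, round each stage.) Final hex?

#6C4A76

#824095 is rgb(130, 64, 149).
A 37% tone moves each channel 37% toward 128:
  R: 130 − 0.74 = 129.26 → 129
  G: 64 + 0.37×(128−64) = 64 + 23.68 = 87.68 → 88
  B: 149 + 0.37×(128−149) = 149 − 7.77 = 141.23 → 141
After the tone: rgb(129, 88, 141) = #81588D.
Per channel, c → c + 0.16(0 − c):
  R: 129 − 20.64 = 108.36 → 108
  G: 88 + 0.16×(0−88) = 88 − 14.08 = 73.92 → 74
  B: 141 + 0.16×(0−141) = 141 − 22.56 = 118.44 → 118
rgb(108, 74, 118) = #6C4A76.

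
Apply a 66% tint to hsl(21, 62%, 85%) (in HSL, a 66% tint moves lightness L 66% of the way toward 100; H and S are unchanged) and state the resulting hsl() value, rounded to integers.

hsl(21, 62%, 95%)

L moves 66% from 85 toward 100: 85 + 9.9 = 94.9 → 95.
H and S are unchanged.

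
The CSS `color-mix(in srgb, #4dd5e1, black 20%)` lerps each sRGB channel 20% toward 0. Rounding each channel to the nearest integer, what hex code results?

#3eaab4

#4dd5e1 is rgb(77, 213, 225).
Lerp each channel 20% toward 0:
  R: 77 + 0.2×(0−77) = 77 − 15.4 = 61.6 → 62
  G: 213 + 0.2×(0−213) = 213 − 42.6 = 170.4 → 170
  B: 225 − 45 = 180 → 180
rgb(62, 170, 180) = #3eaab4.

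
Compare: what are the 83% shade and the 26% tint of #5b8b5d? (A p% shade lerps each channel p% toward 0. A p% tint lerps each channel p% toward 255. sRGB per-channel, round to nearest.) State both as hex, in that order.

#5b8b5d is rgb(91, 139, 93).
83% shade:
  R: 91 − 75.53 = 15.47 → 15
  G: 139 + 0.83×(0−139) = 139 − 115.37 = 23.63 → 24
  B: 93 − 77.19 = 15.81 → 16
  → #0f1810
26% tint:
  R: 91 + 0.26×(255−91) = 91 + 42.64 = 133.64 → 134
  G: 139 + 30.16 = 169.16 → 169
  B: 93 + 42.12 = 135.12 → 135
  → #86a987

#0f1810, #86a987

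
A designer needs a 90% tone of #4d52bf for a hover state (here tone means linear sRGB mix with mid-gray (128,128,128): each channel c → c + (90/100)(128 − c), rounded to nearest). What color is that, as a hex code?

#4d52bf is rgb(77, 82, 191).
Lerp each channel 90% toward 128:
  R: 77 + 0.9×(128−77) = 77 + 45.9 = 122.9 → 123
  G: 82 + 41.4 = 123.4 → 123
  B: 191 − 56.7 = 134.3 → 134
rgb(123, 123, 134) = #7b7b86.

#7b7b86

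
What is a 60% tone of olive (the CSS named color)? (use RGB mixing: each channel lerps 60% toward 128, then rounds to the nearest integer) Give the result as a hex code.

#80804D

CSS olive is rgb(128, 128, 0).
A 60% tone moves each channel 60% toward 128:
  R: 128 + 0 = 128 → 128
  G: 128 + 0.6×(128−128) = 128 + 0 = 128 → 128
  B: 0 + 76.8 = 76.8 → 77
rgb(128, 128, 77) = #80804D.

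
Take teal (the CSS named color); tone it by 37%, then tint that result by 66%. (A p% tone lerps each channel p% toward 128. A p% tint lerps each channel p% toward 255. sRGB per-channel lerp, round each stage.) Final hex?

CSS teal is rgb(0, 128, 128).
Lerp each channel 37% toward 128:
  R: 0 + 0.37×(128−0) = 0 + 47.36 = 47.36 → 47
  G: 128 + 0.37×(128−128) = 128 + 0 = 128 → 128
  B: 128 + 0.37×(128−128) = 128 + 0 = 128 → 128
After the tone: rgb(47, 128, 128) = #2F8080.
Per channel, c → c + 0.66(255 − c):
  R: 47 + 137.28 = 184.28 → 184
  G: 128 + 0.66×(255−128) = 128 + 83.82 = 211.82 → 212
  B: 128 + 83.82 = 211.82 → 212
rgb(184, 212, 212) = #B8D4D4.

#B8D4D4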